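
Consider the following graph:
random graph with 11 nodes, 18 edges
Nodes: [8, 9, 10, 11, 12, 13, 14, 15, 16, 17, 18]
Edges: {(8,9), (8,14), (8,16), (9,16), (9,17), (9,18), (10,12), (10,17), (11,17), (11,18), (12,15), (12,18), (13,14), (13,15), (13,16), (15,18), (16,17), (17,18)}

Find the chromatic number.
χ(G) = 3

Clique number ω(G) = 3 (lower bound: χ ≥ ω).
The clique on [8, 9, 16] has size 3, forcing χ ≥ 3, and the coloring below uses 3 colors, so χ(G) = 3.
A valid 3-coloring: color 1: [10, 14, 16, 18]; color 2: [8, 15, 17]; color 3: [9, 11, 12, 13].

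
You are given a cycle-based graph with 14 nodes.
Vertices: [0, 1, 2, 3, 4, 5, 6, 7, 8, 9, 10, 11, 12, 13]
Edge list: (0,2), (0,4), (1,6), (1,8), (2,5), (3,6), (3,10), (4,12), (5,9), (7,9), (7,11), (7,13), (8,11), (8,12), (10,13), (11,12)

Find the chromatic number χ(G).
χ(G) = 3

Clique number ω(G) = 3 (lower bound: χ ≥ ω).
The clique on [8, 11, 12] has size 3, forcing χ ≥ 3, and the coloring below uses 3 colors, so χ(G) = 3.
A valid 3-coloring: color 1: [2, 4, 6, 7, 8, 10]; color 2: [0, 1, 3, 5, 11, 13]; color 3: [9, 12].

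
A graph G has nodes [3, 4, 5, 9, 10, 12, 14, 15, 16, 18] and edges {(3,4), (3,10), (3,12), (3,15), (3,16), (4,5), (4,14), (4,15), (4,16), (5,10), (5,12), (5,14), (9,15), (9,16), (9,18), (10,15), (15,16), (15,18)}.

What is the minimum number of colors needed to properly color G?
Clique number ω(G) = 4 (lower bound: χ ≥ ω).
The clique on [3, 4, 15, 16] has size 4, forcing χ ≥ 4, and the coloring below uses 4 colors, so χ(G) = 4.
A valid 4-coloring: color 1: [5, 15]; color 2: [3, 9, 14]; color 3: [4, 10, 12, 18]; color 4: [16].

χ(G) = 4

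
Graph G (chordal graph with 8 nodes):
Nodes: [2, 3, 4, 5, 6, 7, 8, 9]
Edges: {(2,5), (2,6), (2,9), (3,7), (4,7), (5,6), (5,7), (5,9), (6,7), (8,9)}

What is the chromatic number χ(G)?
χ(G) = 3

Clique number ω(G) = 3 (lower bound: χ ≥ ω).
The clique on [2, 5, 9] has size 3, forcing χ ≥ 3, and the coloring below uses 3 colors, so χ(G) = 3.
A valid 3-coloring: color 1: [3, 4, 5, 8]; color 2: [2, 7]; color 3: [6, 9].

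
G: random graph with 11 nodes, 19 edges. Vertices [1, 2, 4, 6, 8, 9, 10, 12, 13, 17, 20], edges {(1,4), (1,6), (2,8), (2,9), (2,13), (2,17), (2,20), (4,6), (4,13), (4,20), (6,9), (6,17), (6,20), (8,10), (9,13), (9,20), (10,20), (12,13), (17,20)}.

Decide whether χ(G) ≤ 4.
A valid 4-coloring: color 1: [1, 8, 13, 20]; color 2: [2, 6, 10, 12]; color 3: [4, 9, 17].
(χ(G) = 3 ≤ 4.)

Yes, G is 4-colorable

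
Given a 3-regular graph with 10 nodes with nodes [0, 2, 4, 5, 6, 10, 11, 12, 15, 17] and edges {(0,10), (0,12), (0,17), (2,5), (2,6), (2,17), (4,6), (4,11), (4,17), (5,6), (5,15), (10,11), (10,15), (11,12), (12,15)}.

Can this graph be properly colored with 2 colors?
No, G is not 2-colorable

The clique on vertices [2, 5, 6] has size 3 > 2, so it alone needs 3 colors.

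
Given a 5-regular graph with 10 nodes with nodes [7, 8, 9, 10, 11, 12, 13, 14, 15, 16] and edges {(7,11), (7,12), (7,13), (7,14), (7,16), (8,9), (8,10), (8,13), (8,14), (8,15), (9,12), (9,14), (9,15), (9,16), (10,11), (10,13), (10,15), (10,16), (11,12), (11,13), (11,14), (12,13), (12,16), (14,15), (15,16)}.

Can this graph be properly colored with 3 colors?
No, G is not 3-colorable

The clique on vertices [7, 11, 12, 13] has size 4 > 3, so it alone needs 4 colors.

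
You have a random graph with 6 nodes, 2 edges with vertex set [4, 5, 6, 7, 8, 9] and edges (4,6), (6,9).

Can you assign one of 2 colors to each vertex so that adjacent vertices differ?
A valid 2-coloring: color 1: [5, 6, 7, 8]; color 2: [4, 9].
(χ(G) = 2 ≤ 2.)

Yes, G is 2-colorable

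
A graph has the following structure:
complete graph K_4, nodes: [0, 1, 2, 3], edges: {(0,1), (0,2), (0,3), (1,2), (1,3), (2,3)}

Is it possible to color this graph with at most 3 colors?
The clique on vertices [0, 1, 2, 3] has size 4 > 3, so it alone needs 4 colors.

No, G is not 3-colorable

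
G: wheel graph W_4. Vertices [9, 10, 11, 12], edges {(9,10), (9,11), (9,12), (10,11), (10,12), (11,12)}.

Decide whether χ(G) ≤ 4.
Yes, G is 4-colorable

A valid 4-coloring: color 1: [10]; color 2: [12]; color 3: [11]; color 4: [9].
(χ(G) = 4 ≤ 4.)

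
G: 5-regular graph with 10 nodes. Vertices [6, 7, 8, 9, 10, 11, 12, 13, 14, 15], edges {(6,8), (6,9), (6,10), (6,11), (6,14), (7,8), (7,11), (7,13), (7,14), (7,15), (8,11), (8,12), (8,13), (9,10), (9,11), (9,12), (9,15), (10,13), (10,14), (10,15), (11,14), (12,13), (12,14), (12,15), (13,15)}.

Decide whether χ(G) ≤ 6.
Yes, G is 6-colorable

A valid 6-coloring: color 1: [10, 11, 12]; color 2: [6, 13]; color 3: [8, 14, 15]; color 4: [7, 9].
(χ(G) = 4 ≤ 6.)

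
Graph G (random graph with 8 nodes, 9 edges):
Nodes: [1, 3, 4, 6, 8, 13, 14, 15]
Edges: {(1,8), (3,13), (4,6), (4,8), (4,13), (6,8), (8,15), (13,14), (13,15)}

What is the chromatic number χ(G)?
Clique number ω(G) = 3 (lower bound: χ ≥ ω).
The clique on [4, 6, 8] has size 3, forcing χ ≥ 3, and the coloring below uses 3 colors, so χ(G) = 3.
A valid 3-coloring: color 1: [8, 13]; color 2: [1, 3, 4, 14, 15]; color 3: [6].

χ(G) = 3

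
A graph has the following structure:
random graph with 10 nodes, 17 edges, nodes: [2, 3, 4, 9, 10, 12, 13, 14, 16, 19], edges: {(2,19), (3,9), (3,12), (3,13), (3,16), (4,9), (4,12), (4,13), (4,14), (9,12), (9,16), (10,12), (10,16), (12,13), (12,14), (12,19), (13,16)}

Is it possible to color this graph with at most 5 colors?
Yes, G is 5-colorable

A valid 5-coloring: color 1: [2, 12, 16]; color 2: [3, 4, 10, 19]; color 3: [9, 13, 14].
(χ(G) = 3 ≤ 5.)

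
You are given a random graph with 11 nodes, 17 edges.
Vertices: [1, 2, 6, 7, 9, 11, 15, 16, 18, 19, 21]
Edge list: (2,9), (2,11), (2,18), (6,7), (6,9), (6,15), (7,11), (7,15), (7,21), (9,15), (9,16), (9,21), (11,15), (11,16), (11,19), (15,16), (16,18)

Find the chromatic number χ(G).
Clique number ω(G) = 3 (lower bound: χ ≥ ω).
Odd cycle [11, 16, 9, 6, 7] needs 3 colors (χ ≥ 3).
Vertex 15 is adjacent to every vertex of [6, 7, 9, 11, 16], which already need 3 colors among themselves, so 15 needs a new color (χ ≥ 4).
The coloring below uses 4 colors, so χ(G) = 4.
A valid 4-coloring: color 1: [1, 15, 18, 19, 21]; color 2: [9, 11]; color 3: [2, 7, 16]; color 4: [6].

χ(G) = 4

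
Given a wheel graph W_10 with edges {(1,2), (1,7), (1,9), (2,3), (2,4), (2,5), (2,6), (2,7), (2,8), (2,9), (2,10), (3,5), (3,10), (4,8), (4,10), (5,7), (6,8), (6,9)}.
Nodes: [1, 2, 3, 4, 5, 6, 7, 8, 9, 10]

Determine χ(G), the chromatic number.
Clique number ω(G) = 3 (lower bound: χ ≥ ω).
Odd cycle [6, 9, 1, 7, 5, 3, 10, 4, 8] needs 3 colors (χ ≥ 3).
Vertex 2 is adjacent to every vertex of [1, 3, 4, 5, 6, 7, 8, 9, 10], which already need 3 colors among themselves, so 2 needs a new color (χ ≥ 4).
The coloring below uses 4 colors, so χ(G) = 4.
A valid 4-coloring: color 1: [2]; color 2: [1, 4, 5, 6]; color 3: [3, 7, 8, 9]; color 4: [10].

χ(G) = 4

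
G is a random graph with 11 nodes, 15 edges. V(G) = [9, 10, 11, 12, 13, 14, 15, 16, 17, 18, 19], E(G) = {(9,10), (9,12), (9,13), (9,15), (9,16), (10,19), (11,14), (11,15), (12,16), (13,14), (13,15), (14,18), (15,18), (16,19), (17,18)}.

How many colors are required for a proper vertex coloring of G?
Clique number ω(G) = 3 (lower bound: χ ≥ ω).
The clique on [9, 12, 16] has size 3, forcing χ ≥ 3, and the coloring below uses 3 colors, so χ(G) = 3.
A valid 3-coloring: color 1: [9, 14, 17, 19]; color 2: [10, 15, 16]; color 3: [11, 12, 13, 18].

χ(G) = 3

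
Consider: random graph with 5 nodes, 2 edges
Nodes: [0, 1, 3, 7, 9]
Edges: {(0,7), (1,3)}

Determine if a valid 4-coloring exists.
Yes, G is 4-colorable

A valid 4-coloring: color 1: [0, 3, 9]; color 2: [1, 7].
(χ(G) = 2 ≤ 4.)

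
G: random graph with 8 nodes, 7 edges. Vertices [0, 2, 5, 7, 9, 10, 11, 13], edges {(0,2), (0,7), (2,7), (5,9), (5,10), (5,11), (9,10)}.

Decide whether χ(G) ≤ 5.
A valid 5-coloring: color 1: [0, 5, 13]; color 2: [2, 10, 11]; color 3: [7, 9].
(χ(G) = 3 ≤ 5.)

Yes, G is 5-colorable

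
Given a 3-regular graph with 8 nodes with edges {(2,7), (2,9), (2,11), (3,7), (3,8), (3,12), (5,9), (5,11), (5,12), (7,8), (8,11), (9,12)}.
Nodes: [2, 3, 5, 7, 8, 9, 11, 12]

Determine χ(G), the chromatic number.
Clique number ω(G) = 3 (lower bound: χ ≥ ω).
The clique on [3, 7, 8] has size 3, forcing χ ≥ 3, and the coloring below uses 3 colors, so χ(G) = 3.
A valid 3-coloring: color 1: [2, 5, 8]; color 2: [3, 9, 11]; color 3: [7, 12].

χ(G) = 3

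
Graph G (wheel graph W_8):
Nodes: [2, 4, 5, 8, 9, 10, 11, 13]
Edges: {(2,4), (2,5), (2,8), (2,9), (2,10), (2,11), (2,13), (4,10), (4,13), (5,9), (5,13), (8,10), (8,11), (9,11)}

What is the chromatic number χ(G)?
χ(G) = 4

Clique number ω(G) = 3 (lower bound: χ ≥ ω).
Odd cycle [9, 11, 8, 10, 4, 13, 5] needs 3 colors (χ ≥ 3).
Vertex 2 is adjacent to every vertex of [4, 5, 8, 9, 10, 11, 13], which already need 3 colors among themselves, so 2 needs a new color (χ ≥ 4).
The coloring below uses 4 colors, so χ(G) = 4.
A valid 4-coloring: color 1: [2]; color 2: [8, 9, 13]; color 3: [5, 10, 11]; color 4: [4].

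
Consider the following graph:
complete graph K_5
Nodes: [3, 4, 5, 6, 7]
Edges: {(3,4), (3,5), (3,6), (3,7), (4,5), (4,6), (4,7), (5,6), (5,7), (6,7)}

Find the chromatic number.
Clique number ω(G) = 5 (lower bound: χ ≥ ω).
The clique on [3, 4, 5, 6, 7] has size 5, forcing χ ≥ 5, and the coloring below uses 5 colors, so χ(G) = 5.
A valid 5-coloring: color 1: [7]; color 2: [3]; color 3: [5]; color 4: [6]; color 5: [4].

χ(G) = 5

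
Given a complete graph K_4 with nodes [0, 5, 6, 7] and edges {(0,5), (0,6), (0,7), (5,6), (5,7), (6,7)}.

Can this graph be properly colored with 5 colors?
A valid 5-coloring: color 1: [7]; color 2: [0]; color 3: [6]; color 4: [5].
(χ(G) = 4 ≤ 5.)

Yes, G is 5-colorable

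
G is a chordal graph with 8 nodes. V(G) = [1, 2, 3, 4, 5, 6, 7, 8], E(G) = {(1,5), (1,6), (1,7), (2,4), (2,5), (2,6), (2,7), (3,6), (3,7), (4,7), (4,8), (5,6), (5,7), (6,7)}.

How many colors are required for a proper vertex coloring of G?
χ(G) = 4

Clique number ω(G) = 4 (lower bound: χ ≥ ω).
The clique on [1, 5, 6, 7] has size 4, forcing χ ≥ 4, and the coloring below uses 4 colors, so χ(G) = 4.
A valid 4-coloring: color 1: [7, 8]; color 2: [4, 6]; color 3: [1, 2, 3]; color 4: [5].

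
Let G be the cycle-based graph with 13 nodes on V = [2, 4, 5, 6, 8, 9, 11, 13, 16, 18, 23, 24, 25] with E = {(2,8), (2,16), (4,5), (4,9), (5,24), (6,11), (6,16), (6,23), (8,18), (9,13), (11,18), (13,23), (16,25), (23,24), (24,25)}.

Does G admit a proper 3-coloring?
A valid 3-coloring: color 1: [5, 8, 9, 11, 16, 23]; color 2: [2, 4, 6, 13, 18, 24]; color 3: [25].
(χ(G) = 3 ≤ 3.)

Yes, G is 3-colorable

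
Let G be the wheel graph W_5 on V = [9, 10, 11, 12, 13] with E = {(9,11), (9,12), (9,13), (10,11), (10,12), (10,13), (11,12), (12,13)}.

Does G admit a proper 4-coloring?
Yes, G is 4-colorable

A valid 4-coloring: color 1: [12]; color 2: [11, 13]; color 3: [9, 10].
(χ(G) = 3 ≤ 4.)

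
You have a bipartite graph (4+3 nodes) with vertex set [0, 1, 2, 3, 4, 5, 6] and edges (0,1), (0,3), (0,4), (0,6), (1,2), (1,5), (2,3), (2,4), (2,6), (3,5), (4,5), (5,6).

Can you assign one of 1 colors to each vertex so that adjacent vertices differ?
No, G is not 1-colorable

Edge (0,1) forces its endpoints to differ, so 1 color is not enough.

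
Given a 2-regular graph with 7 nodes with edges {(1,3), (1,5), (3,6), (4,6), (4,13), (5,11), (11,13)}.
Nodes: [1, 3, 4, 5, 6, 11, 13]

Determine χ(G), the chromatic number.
Clique number ω(G) = 2 (lower bound: χ ≥ ω).
Odd cycle [4, 6, 3, 1, 5, 11, 13] needs 3 colors (χ ≥ 3).
The coloring below uses 3 colors, so χ(G) = 3.
A valid 3-coloring: color 1: [3, 4, 11]; color 2: [5, 6, 13]; color 3: [1].

χ(G) = 3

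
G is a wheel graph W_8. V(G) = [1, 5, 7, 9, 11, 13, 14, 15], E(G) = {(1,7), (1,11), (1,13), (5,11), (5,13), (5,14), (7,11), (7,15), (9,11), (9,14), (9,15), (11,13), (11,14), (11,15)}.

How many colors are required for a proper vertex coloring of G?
χ(G) = 4

Clique number ω(G) = 3 (lower bound: χ ≥ ω).
Odd cycle [13, 5, 14, 9, 15, 7, 1] needs 3 colors (χ ≥ 3).
Vertex 11 is adjacent to every vertex of [1, 5, 7, 9, 13, 14, 15], which already need 3 colors among themselves, so 11 needs a new color (χ ≥ 4).
The coloring below uses 4 colors, so χ(G) = 4.
A valid 4-coloring: color 1: [11]; color 2: [7, 13, 14]; color 3: [1, 5, 9]; color 4: [15].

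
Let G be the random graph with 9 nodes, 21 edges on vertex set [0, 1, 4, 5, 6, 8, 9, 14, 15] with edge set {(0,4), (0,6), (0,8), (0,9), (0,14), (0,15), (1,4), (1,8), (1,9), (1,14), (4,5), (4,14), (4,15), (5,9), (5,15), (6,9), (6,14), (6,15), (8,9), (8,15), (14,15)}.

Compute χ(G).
Clique number ω(G) = 4 (lower bound: χ ≥ ω).
The clique on [0, 4, 14, 15] has size 4, forcing χ ≥ 4, and the coloring below uses 4 colors, so χ(G) = 4.
A valid 4-coloring: color 1: [9, 15]; color 2: [0, 1, 5]; color 3: [8, 14]; color 4: [4, 6].

χ(G) = 4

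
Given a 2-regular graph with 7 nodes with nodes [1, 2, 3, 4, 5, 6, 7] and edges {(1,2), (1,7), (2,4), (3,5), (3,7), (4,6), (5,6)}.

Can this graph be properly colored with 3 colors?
Yes, G is 3-colorable

A valid 3-coloring: color 1: [4, 5, 7]; color 2: [2, 3, 6]; color 3: [1].
(χ(G) = 3 ≤ 3.)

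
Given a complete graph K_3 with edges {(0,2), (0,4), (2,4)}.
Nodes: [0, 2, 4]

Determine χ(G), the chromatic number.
Clique number ω(G) = 3 (lower bound: χ ≥ ω).
The clique on [0, 2, 4] has size 3, forcing χ ≥ 3, and the coloring below uses 3 colors, so χ(G) = 3.
A valid 3-coloring: color 1: [4]; color 2: [2]; color 3: [0].

χ(G) = 3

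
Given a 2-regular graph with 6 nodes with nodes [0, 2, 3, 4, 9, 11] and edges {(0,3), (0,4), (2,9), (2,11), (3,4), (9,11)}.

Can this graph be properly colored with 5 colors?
Yes, G is 5-colorable

A valid 5-coloring: color 1: [3, 11]; color 2: [0, 9]; color 3: [2, 4].
(χ(G) = 3 ≤ 5.)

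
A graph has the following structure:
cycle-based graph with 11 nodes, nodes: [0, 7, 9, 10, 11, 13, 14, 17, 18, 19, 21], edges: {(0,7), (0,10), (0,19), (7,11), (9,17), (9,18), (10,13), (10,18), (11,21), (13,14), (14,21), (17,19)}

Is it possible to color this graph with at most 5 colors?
Yes, G is 5-colorable

A valid 5-coloring: color 1: [7, 9, 10, 19, 21]; color 2: [0, 11, 13, 17, 18]; color 3: [14].
(χ(G) = 3 ≤ 5.)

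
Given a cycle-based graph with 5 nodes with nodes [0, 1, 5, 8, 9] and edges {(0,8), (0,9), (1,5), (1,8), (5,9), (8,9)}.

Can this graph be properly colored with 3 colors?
Yes, G is 3-colorable

A valid 3-coloring: color 1: [5, 8]; color 2: [1, 9]; color 3: [0].
(χ(G) = 3 ≤ 3.)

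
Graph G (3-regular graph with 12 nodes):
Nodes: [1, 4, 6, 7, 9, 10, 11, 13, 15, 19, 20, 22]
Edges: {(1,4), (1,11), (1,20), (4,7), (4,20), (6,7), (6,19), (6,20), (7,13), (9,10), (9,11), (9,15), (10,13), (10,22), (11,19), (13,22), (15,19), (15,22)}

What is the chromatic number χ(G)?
Clique number ω(G) = 3 (lower bound: χ ≥ ω).
The clique on [1, 4, 20] has size 3, forcing χ ≥ 3, and the coloring below uses 3 colors, so χ(G) = 3.
A valid 3-coloring: color 1: [1, 7, 9, 19, 22]; color 2: [10, 11, 15, 20]; color 3: [4, 6, 13].

χ(G) = 3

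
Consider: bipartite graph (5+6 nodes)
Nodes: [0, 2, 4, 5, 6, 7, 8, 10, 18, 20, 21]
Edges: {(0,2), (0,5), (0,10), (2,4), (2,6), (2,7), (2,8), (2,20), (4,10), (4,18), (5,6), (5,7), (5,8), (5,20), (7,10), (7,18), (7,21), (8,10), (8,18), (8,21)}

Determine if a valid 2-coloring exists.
A valid 2-coloring: color 1: [2, 5, 10, 18, 21]; color 2: [0, 4, 6, 7, 8, 20].
(χ(G) = 2 ≤ 2.)

Yes, G is 2-colorable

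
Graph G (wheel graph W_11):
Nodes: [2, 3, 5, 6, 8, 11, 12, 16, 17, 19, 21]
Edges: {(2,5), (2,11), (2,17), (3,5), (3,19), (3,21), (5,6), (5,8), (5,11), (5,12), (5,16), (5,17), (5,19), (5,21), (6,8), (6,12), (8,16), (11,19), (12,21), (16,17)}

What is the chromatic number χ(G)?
χ(G) = 3

Clique number ω(G) = 3 (lower bound: χ ≥ ω).
The clique on [2, 5, 17] has size 3, forcing χ ≥ 3, and the coloring below uses 3 colors, so χ(G) = 3.
A valid 3-coloring: color 1: [5]; color 2: [3, 8, 11, 12, 17]; color 3: [2, 6, 16, 19, 21].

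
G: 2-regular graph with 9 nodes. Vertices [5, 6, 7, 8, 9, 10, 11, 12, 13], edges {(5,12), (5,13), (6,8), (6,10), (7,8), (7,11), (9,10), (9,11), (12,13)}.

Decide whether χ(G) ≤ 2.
No, G is not 2-colorable

The clique on vertices [5, 12, 13] has size 3 > 2, so it alone needs 3 colors.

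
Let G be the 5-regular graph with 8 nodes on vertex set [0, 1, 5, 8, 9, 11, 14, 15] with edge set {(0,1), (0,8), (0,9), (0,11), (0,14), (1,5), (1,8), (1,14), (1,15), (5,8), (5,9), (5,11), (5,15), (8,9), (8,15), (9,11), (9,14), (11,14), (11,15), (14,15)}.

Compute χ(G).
Clique number ω(G) = 4 (lower bound: χ ≥ ω).
The clique on [0, 9, 11, 14] has size 4, forcing χ ≥ 4, and the coloring below uses 4 colors, so χ(G) = 4.
A valid 4-coloring: color 1: [0, 5]; color 2: [9, 15]; color 3: [8, 14]; color 4: [1, 11].

χ(G) = 4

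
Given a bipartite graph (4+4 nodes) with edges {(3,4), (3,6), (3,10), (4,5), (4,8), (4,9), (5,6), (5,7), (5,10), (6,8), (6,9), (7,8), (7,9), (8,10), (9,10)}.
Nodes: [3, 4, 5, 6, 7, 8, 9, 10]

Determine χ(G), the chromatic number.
χ(G) = 2

Clique number ω(G) = 2 (lower bound: χ ≥ ω).
The graph is bipartite (no odd cycle), so 2 colors suffice: χ(G) = 2.
A valid 2-coloring: color 1: [4, 6, 7, 10]; color 2: [3, 5, 8, 9].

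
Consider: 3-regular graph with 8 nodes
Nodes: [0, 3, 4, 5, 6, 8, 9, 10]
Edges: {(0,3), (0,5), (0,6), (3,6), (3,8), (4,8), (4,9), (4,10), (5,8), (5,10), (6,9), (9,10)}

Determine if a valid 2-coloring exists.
No, G is not 2-colorable

The clique on vertices [0, 3, 6] has size 3 > 2, so it alone needs 3 colors.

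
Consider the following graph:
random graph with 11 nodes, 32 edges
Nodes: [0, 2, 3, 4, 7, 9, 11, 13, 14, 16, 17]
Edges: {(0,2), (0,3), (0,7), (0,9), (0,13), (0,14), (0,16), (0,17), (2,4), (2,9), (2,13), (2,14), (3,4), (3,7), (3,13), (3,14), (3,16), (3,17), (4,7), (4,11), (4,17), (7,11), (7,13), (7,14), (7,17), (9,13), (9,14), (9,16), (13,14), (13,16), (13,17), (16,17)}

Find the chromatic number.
Clique number ω(G) = 5 (lower bound: χ ≥ ω).
The clique on [0, 2, 9, 13, 14] has size 5, forcing χ ≥ 5, and the coloring below uses 5 colors, so χ(G) = 5.
A valid 5-coloring: color 1: [0, 4]; color 2: [11, 13]; color 3: [3, 9]; color 4: [2, 7, 16]; color 5: [14, 17].

χ(G) = 5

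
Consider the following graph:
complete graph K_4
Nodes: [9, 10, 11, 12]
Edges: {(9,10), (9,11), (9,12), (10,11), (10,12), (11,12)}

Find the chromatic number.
Clique number ω(G) = 4 (lower bound: χ ≥ ω).
The clique on [9, 10, 11, 12] has size 4, forcing χ ≥ 4, and the coloring below uses 4 colors, so χ(G) = 4.
A valid 4-coloring: color 1: [9]; color 2: [10]; color 3: [12]; color 4: [11].

χ(G) = 4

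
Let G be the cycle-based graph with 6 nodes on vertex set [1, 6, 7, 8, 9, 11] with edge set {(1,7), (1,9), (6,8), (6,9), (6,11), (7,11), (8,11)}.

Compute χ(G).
χ(G) = 3

Clique number ω(G) = 3 (lower bound: χ ≥ ω).
The clique on [6, 8, 11] has size 3, forcing χ ≥ 3, and the coloring below uses 3 colors, so χ(G) = 3.
A valid 3-coloring: color 1: [1, 11]; color 2: [6, 7]; color 3: [8, 9].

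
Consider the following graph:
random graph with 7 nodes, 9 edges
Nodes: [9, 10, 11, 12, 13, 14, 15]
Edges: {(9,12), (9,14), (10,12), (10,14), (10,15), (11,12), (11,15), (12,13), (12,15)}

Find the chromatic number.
Clique number ω(G) = 3 (lower bound: χ ≥ ω).
The clique on [10, 12, 15] has size 3, forcing χ ≥ 3, and the coloring below uses 3 colors, so χ(G) = 3.
A valid 3-coloring: color 1: [12, 14]; color 2: [9, 13, 15]; color 3: [10, 11].

χ(G) = 3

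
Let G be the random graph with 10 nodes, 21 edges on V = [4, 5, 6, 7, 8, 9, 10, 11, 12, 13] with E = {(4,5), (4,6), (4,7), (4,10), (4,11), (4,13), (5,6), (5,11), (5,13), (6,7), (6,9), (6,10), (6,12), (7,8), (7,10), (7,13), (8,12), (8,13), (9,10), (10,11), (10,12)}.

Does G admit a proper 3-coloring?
No, G is not 3-colorable

The clique on vertices [4, 6, 7, 10] has size 4 > 3, so it alone needs 4 colors.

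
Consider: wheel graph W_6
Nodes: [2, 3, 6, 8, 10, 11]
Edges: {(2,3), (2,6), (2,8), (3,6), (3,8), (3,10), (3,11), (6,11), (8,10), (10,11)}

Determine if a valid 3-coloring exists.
No, G is not 3-colorable

Odd cycle [8, 10, 11, 6, 2] needs 3 colors (χ ≥ 3).
Vertex 3 is adjacent to every vertex of [2, 6, 8, 10, 11], which already need 3 colors among themselves, so 3 needs a new color (χ ≥ 4).
Hence χ(G) ≥ 4 > 3, so no proper 3-coloring exists.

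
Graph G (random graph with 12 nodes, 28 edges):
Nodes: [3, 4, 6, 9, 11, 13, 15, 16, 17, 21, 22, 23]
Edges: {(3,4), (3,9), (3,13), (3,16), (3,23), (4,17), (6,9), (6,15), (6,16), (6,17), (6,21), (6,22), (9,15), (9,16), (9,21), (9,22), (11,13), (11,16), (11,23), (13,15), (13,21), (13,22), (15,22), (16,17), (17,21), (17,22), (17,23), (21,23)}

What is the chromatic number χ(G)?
χ(G) = 4

Clique number ω(G) = 4 (lower bound: χ ≥ ω).
The clique on [6, 9, 15, 22] has size 4, forcing χ ≥ 4, and the coloring below uses 4 colors, so χ(G) = 4.
A valid 4-coloring: color 1: [3, 6, 11]; color 2: [9, 13, 17]; color 3: [4, 15, 16, 23]; color 4: [21, 22].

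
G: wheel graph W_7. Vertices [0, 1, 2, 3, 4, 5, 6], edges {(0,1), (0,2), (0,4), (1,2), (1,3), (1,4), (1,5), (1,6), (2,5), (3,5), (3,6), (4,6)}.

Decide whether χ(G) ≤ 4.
Yes, G is 4-colorable

A valid 4-coloring: color 1: [1]; color 2: [0, 5, 6]; color 3: [2, 3, 4].
(χ(G) = 3 ≤ 4.)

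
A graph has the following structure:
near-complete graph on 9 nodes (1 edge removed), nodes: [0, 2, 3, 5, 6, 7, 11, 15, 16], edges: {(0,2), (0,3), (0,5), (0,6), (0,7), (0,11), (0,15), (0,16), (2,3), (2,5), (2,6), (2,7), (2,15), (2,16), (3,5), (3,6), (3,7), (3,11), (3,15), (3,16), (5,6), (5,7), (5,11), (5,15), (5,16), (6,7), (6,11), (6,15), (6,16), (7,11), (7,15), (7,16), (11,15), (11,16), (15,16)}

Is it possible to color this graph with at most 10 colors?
Yes, G is 10-colorable

A valid 10-coloring: color 1: [6]; color 2: [3]; color 3: [16]; color 4: [0]; color 5: [15]; color 6: [5]; color 7: [7]; color 8: [2, 11].
(χ(G) = 8 ≤ 10.)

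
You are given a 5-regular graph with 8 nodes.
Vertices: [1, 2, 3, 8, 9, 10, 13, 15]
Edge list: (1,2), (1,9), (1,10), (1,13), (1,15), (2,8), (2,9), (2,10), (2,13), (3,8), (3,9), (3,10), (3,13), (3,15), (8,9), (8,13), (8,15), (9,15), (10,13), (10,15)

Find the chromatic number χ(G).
Clique number ω(G) = 4 (lower bound: χ ≥ ω).
The clique on [3, 8, 9, 15] has size 4, forcing χ ≥ 4, and the coloring below uses 4 colors, so χ(G) = 4.
A valid 4-coloring: color 1: [2, 3]; color 2: [1, 8]; color 3: [13, 15]; color 4: [9, 10].

χ(G) = 4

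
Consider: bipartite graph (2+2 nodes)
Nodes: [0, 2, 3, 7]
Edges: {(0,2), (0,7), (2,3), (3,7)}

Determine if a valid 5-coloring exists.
A valid 5-coloring: color 1: [0, 3]; color 2: [2, 7].
(χ(G) = 2 ≤ 5.)

Yes, G is 5-colorable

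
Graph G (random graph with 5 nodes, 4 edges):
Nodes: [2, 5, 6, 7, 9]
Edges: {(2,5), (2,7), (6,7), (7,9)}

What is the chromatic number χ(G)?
χ(G) = 2

Clique number ω(G) = 2 (lower bound: χ ≥ ω).
The graph is bipartite (no odd cycle), so 2 colors suffice: χ(G) = 2.
A valid 2-coloring: color 1: [5, 7]; color 2: [2, 6, 9].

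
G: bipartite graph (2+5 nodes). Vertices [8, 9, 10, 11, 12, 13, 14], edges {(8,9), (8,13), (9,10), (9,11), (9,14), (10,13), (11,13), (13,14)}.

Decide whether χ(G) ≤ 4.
Yes, G is 4-colorable

A valid 4-coloring: color 1: [9, 12, 13]; color 2: [8, 10, 11, 14].
(χ(G) = 2 ≤ 4.)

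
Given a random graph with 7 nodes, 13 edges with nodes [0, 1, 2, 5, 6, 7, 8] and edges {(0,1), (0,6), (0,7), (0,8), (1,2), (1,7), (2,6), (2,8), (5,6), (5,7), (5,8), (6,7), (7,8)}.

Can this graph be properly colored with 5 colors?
A valid 5-coloring: color 1: [2, 7]; color 2: [0, 5]; color 3: [1, 6, 8].
(χ(G) = 3 ≤ 5.)

Yes, G is 5-colorable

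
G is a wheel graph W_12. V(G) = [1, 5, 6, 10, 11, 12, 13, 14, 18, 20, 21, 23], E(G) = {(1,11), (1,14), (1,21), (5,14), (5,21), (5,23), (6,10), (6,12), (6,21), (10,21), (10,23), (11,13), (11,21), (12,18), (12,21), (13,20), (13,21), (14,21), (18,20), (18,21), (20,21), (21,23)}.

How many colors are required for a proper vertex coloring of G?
χ(G) = 4

Clique number ω(G) = 3 (lower bound: χ ≥ ω).
Odd cycle [12, 6, 10, 23, 5, 14, 1, 11, 13, 20, 18] needs 3 colors (χ ≥ 3).
Vertex 21 is adjacent to every vertex of [1, 5, 6, 10, 11, 12, 13, 14, 18, 20, 23], which already need 3 colors among themselves, so 21 needs a new color (χ ≥ 4).
The coloring below uses 4 colors, so χ(G) = 4.
A valid 4-coloring: color 1: [21]; color 2: [1, 5, 10, 12, 20]; color 3: [6, 11, 14, 18, 23]; color 4: [13].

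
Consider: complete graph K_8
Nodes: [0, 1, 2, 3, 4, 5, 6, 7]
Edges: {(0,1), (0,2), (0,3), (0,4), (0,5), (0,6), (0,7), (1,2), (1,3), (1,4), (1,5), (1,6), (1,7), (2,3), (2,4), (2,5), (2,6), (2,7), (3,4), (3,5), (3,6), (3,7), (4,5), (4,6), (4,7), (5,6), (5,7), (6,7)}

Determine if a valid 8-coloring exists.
A valid 8-coloring: color 1: [2]; color 2: [6]; color 3: [4]; color 4: [7]; color 5: [1]; color 6: [5]; color 7: [0]; color 8: [3].
(χ(G) = 8 ≤ 8.)

Yes, G is 8-colorable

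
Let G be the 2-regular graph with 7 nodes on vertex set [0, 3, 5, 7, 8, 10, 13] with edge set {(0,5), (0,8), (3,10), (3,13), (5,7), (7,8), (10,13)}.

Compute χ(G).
Clique number ω(G) = 3 (lower bound: χ ≥ ω).
The clique on [3, 10, 13] has size 3, forcing χ ≥ 3, and the coloring below uses 3 colors, so χ(G) = 3.
A valid 3-coloring: color 1: [0, 7, 13]; color 2: [3, 5, 8]; color 3: [10].

χ(G) = 3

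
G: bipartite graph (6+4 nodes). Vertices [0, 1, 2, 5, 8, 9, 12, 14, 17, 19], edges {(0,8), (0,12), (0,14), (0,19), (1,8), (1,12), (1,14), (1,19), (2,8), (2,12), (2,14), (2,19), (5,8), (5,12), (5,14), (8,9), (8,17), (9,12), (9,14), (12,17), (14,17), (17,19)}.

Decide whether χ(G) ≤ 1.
Edge (0,8) forces its endpoints to differ, so 1 color is not enough.

No, G is not 1-colorable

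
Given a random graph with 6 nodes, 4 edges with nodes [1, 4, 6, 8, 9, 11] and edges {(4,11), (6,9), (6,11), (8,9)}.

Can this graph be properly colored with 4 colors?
Yes, G is 4-colorable

A valid 4-coloring: color 1: [1, 4, 6, 8]; color 2: [9, 11].
(χ(G) = 2 ≤ 4.)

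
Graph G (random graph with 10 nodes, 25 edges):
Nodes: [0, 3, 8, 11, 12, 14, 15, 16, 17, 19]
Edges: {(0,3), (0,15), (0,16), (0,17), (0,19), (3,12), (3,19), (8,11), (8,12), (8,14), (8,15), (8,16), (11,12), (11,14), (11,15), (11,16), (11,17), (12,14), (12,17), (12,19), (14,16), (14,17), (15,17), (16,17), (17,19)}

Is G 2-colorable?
No, G is not 2-colorable

The clique on vertices [8, 11, 14, 16] has size 4 > 2, so it alone needs 4 colors.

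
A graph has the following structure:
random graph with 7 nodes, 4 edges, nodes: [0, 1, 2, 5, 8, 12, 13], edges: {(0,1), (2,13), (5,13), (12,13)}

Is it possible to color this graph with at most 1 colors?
No, G is not 1-colorable

Edge (0,1) forces its endpoints to differ, so 1 color is not enough.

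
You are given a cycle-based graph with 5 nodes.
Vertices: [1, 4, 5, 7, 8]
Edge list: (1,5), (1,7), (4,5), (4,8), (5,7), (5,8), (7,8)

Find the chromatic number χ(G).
χ(G) = 3

Clique number ω(G) = 3 (lower bound: χ ≥ ω).
The clique on [4, 5, 8] has size 3, forcing χ ≥ 3, and the coloring below uses 3 colors, so χ(G) = 3.
A valid 3-coloring: color 1: [5]; color 2: [1, 8]; color 3: [4, 7].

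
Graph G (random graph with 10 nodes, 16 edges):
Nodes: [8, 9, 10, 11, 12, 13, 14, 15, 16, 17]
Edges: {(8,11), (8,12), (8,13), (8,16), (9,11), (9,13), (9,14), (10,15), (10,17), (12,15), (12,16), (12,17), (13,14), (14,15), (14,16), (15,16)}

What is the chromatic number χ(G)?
χ(G) = 3

Clique number ω(G) = 3 (lower bound: χ ≥ ω).
The clique on [8, 12, 16] has size 3, forcing χ ≥ 3, and the coloring below uses 3 colors, so χ(G) = 3.
A valid 3-coloring: color 1: [10, 11, 12, 14]; color 2: [8, 9, 15, 17]; color 3: [13, 16].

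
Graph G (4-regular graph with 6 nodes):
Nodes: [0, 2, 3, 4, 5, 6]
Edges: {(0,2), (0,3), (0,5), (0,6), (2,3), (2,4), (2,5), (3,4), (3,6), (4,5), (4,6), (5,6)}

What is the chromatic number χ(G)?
Clique number ω(G) = 3 (lower bound: χ ≥ ω).
The clique on [0, 2, 3] has size 3, forcing χ ≥ 3, and the coloring below uses 3 colors, so χ(G) = 3.
A valid 3-coloring: color 1: [0, 4]; color 2: [3, 5]; color 3: [2, 6].

χ(G) = 3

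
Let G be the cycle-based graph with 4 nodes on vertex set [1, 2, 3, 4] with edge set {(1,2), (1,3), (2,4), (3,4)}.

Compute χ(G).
Clique number ω(G) = 2 (lower bound: χ ≥ ω).
The graph is bipartite (no odd cycle), so 2 colors suffice: χ(G) = 2.
A valid 2-coloring: color 1: [1, 4]; color 2: [2, 3].

χ(G) = 2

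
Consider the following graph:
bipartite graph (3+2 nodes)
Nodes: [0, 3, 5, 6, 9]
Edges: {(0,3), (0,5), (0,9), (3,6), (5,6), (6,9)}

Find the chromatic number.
χ(G) = 2

Clique number ω(G) = 2 (lower bound: χ ≥ ω).
The graph is bipartite (no odd cycle), so 2 colors suffice: χ(G) = 2.
A valid 2-coloring: color 1: [0, 6]; color 2: [3, 5, 9].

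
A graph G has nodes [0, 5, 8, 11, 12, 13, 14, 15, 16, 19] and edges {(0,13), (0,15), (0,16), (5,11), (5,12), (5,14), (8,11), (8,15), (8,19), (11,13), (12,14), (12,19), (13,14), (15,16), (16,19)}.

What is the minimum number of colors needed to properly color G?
Clique number ω(G) = 3 (lower bound: χ ≥ ω).
The clique on [0, 15, 16] has size 3, forcing χ ≥ 3, and the coloring below uses 3 colors, so χ(G) = 3.
A valid 3-coloring: color 1: [5, 13, 15, 19]; color 2: [0, 8, 14]; color 3: [11, 12, 16].

χ(G) = 3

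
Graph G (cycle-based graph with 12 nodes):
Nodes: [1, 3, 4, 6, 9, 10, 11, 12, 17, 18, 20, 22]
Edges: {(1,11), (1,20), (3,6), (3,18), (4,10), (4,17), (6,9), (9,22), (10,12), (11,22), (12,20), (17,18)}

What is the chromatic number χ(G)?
Clique number ω(G) = 2 (lower bound: χ ≥ ω).
The graph is bipartite (no odd cycle), so 2 colors suffice: χ(G) = 2.
A valid 2-coloring: color 1: [3, 9, 10, 11, 17, 20]; color 2: [1, 4, 6, 12, 18, 22].

χ(G) = 2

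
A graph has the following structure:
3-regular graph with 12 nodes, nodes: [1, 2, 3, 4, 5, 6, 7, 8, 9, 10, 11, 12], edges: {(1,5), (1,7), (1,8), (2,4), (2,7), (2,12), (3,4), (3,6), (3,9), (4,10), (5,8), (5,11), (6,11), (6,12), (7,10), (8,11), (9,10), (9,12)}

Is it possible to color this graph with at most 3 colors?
A valid 3-coloring: color 1: [1, 2, 3, 10, 11]; color 2: [4, 5, 6, 7, 9]; color 3: [8, 12].
(χ(G) = 3 ≤ 3.)

Yes, G is 3-colorable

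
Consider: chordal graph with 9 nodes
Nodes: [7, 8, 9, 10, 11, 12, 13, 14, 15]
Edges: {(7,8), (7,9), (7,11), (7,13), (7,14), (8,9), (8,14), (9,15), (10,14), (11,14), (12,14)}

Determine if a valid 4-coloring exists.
Yes, G is 4-colorable

A valid 4-coloring: color 1: [9, 13, 14]; color 2: [7, 10, 12, 15]; color 3: [8, 11].
(χ(G) = 3 ≤ 4.)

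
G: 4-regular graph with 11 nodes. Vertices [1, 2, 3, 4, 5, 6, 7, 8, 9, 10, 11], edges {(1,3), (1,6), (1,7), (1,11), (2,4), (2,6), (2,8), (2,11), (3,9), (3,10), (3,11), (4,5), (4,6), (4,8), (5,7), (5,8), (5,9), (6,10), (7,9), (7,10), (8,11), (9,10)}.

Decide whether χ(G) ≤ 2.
No, G is not 2-colorable

The clique on vertices [1, 3, 11] has size 3 > 2, so it alone needs 3 colors.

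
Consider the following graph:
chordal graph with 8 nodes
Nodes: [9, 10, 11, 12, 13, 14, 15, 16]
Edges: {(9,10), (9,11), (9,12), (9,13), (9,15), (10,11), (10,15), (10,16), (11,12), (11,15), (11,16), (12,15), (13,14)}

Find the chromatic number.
χ(G) = 4

Clique number ω(G) = 4 (lower bound: χ ≥ ω).
The clique on [9, 10, 11, 15] has size 4, forcing χ ≥ 4, and the coloring below uses 4 colors, so χ(G) = 4.
A valid 4-coloring: color 1: [11, 13]; color 2: [9, 14, 16]; color 3: [15]; color 4: [10, 12].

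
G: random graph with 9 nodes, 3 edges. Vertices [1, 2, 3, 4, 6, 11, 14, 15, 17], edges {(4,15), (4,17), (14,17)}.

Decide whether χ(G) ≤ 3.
Yes, G is 3-colorable

A valid 3-coloring: color 1: [1, 2, 3, 6, 11, 15, 17]; color 2: [4, 14].
(χ(G) = 2 ≤ 3.)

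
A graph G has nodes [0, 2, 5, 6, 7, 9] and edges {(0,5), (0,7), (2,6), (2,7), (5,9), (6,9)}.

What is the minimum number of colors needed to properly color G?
Clique number ω(G) = 2 (lower bound: χ ≥ ω).
The graph is bipartite (no odd cycle), so 2 colors suffice: χ(G) = 2.
A valid 2-coloring: color 1: [5, 6, 7]; color 2: [0, 2, 9].

χ(G) = 2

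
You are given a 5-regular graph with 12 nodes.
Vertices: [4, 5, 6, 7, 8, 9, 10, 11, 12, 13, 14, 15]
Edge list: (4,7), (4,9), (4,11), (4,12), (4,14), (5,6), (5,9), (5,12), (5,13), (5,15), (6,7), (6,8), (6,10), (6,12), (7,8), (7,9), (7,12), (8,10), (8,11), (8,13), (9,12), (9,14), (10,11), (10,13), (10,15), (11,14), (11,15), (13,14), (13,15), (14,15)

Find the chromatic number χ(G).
χ(G) = 4

Clique number ω(G) = 4 (lower bound: χ ≥ ω).
The clique on [4, 7, 9, 12] has size 4, forcing χ ≥ 4, and the coloring below uses 4 colors, so χ(G) = 4.
A valid 4-coloring: color 1: [5, 7, 10, 14]; color 2: [8, 12, 15]; color 3: [4, 6, 13]; color 4: [9, 11].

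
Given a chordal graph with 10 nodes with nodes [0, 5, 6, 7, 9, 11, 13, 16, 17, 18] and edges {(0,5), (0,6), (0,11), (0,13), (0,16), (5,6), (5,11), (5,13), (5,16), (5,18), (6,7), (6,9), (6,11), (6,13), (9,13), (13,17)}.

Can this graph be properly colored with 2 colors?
No, G is not 2-colorable

The clique on vertices [0, 5, 6, 11] has size 4 > 2, so it alone needs 4 colors.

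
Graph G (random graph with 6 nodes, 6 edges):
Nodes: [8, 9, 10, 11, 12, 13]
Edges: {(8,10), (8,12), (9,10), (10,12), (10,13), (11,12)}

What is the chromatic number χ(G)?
χ(G) = 3

Clique number ω(G) = 3 (lower bound: χ ≥ ω).
The clique on [8, 10, 12] has size 3, forcing χ ≥ 3, and the coloring below uses 3 colors, so χ(G) = 3.
A valid 3-coloring: color 1: [10, 11]; color 2: [9, 12, 13]; color 3: [8].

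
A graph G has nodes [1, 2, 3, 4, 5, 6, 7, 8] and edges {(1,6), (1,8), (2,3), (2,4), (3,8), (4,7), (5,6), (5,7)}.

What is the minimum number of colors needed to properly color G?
Clique number ω(G) = 2 (lower bound: χ ≥ ω).
The graph is bipartite (no odd cycle), so 2 colors suffice: χ(G) = 2.
A valid 2-coloring: color 1: [1, 3, 4, 5]; color 2: [2, 6, 7, 8].

χ(G) = 2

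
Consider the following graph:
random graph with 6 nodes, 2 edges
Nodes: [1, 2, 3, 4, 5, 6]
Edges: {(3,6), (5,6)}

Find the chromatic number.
Clique number ω(G) = 2 (lower bound: χ ≥ ω).
The graph is bipartite (no odd cycle), so 2 colors suffice: χ(G) = 2.
A valid 2-coloring: color 1: [1, 2, 4, 6]; color 2: [3, 5].

χ(G) = 2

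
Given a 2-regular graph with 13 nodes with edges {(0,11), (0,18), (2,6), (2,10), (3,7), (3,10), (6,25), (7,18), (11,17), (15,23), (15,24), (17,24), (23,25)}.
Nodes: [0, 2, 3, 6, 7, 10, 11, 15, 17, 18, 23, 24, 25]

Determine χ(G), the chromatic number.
Clique number ω(G) = 2 (lower bound: χ ≥ ω).
Odd cycle [0, 11, 17, 24, 15, 23, 25, 6, 2, 10, 3, 7, 18] needs 3 colors (χ ≥ 3).
The coloring below uses 3 colors, so χ(G) = 3.
A valid 3-coloring: color 1: [6, 7, 10, 11, 23, 24]; color 2: [2, 3, 15, 17, 18, 25]; color 3: [0].

χ(G) = 3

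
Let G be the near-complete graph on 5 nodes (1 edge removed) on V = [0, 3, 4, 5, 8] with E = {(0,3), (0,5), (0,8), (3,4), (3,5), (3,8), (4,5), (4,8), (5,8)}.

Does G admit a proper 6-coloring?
A valid 6-coloring: color 1: [8]; color 2: [3]; color 3: [5]; color 4: [0, 4].
(χ(G) = 4 ≤ 6.)

Yes, G is 6-colorable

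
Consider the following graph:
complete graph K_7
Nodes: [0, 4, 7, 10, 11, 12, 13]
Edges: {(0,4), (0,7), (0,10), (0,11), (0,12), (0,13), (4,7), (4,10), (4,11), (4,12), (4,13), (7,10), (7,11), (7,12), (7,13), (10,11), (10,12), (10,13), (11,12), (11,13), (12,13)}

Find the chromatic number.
χ(G) = 7

Clique number ω(G) = 7 (lower bound: χ ≥ ω).
The clique on [0, 4, 7, 10, 11, 12, 13] has size 7, forcing χ ≥ 7, and the coloring below uses 7 colors, so χ(G) = 7.
A valid 7-coloring: color 1: [12]; color 2: [4]; color 3: [0]; color 4: [7]; color 5: [11]; color 6: [10]; color 7: [13].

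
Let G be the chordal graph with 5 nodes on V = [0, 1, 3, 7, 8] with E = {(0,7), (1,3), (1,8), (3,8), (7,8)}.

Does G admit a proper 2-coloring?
No, G is not 2-colorable

The clique on vertices [1, 3, 8] has size 3 > 2, so it alone needs 3 colors.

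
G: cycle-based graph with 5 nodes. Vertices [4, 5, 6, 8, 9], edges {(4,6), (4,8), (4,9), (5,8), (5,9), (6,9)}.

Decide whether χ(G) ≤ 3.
Yes, G is 3-colorable

A valid 3-coloring: color 1: [8, 9]; color 2: [4, 5]; color 3: [6].
(χ(G) = 3 ≤ 3.)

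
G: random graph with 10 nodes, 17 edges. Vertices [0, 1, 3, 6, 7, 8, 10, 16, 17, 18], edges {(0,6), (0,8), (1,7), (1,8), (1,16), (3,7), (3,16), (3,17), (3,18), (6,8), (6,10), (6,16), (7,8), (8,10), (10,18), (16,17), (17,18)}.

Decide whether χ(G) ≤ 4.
A valid 4-coloring: color 1: [8, 16, 18]; color 2: [1, 3, 6]; color 3: [0, 7, 10, 17].
(χ(G) = 3 ≤ 4.)

Yes, G is 4-colorable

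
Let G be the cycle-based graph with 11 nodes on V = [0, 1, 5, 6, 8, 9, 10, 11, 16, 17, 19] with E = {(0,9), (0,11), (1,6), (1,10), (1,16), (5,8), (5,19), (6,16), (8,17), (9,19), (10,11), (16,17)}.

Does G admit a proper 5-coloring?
Yes, G is 5-colorable

A valid 5-coloring: color 1: [0, 8, 10, 16, 19]; color 2: [1, 5, 9, 11, 17]; color 3: [6].
(χ(G) = 3 ≤ 5.)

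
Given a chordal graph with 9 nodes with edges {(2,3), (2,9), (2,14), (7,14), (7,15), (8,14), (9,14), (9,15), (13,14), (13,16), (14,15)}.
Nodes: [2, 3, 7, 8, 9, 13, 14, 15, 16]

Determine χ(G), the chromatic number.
Clique number ω(G) = 3 (lower bound: χ ≥ ω).
The clique on [2, 9, 14] has size 3, forcing χ ≥ 3, and the coloring below uses 3 colors, so χ(G) = 3.
A valid 3-coloring: color 1: [3, 14, 16]; color 2: [2, 8, 13, 15]; color 3: [7, 9].

χ(G) = 3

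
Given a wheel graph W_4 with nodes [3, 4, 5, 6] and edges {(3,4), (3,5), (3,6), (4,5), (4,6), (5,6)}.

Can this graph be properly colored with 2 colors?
No, G is not 2-colorable

The clique on vertices [3, 4, 5, 6] has size 4 > 2, so it alone needs 4 colors.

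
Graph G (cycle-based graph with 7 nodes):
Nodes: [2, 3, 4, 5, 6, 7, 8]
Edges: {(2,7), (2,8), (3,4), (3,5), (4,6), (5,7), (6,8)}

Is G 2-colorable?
Odd cycle [6, 4, 3, 5, 7, 2, 8] needs 3 colors (χ ≥ 3).
Hence χ(G) ≥ 3 > 2, so no proper 2-coloring exists.

No, G is not 2-colorable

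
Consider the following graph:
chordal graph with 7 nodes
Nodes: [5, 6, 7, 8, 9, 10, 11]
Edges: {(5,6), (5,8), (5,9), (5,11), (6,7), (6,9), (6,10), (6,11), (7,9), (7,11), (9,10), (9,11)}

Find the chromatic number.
χ(G) = 4

Clique number ω(G) = 4 (lower bound: χ ≥ ω).
The clique on [5, 6, 9, 11] has size 4, forcing χ ≥ 4, and the coloring below uses 4 colors, so χ(G) = 4.
A valid 4-coloring: color 1: [8, 9]; color 2: [6]; color 3: [5, 7, 10]; color 4: [11].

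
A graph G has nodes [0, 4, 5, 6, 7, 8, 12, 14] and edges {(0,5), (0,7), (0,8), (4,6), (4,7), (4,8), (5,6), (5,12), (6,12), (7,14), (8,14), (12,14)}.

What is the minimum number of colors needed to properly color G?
Clique number ω(G) = 3 (lower bound: χ ≥ ω).
The clique on [5, 6, 12] has size 3, forcing χ ≥ 3, and the coloring below uses 3 colors, so χ(G) = 3.
A valid 3-coloring: color 1: [0, 6, 14]; color 2: [7, 8, 12]; color 3: [4, 5].

χ(G) = 3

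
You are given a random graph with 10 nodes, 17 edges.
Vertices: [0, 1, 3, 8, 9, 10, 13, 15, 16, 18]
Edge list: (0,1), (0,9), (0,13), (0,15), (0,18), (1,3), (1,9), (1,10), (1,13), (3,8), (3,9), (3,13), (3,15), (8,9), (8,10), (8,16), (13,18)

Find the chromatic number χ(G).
Clique number ω(G) = 3 (lower bound: χ ≥ ω).
The clique on [0, 1, 9] has size 3, forcing χ ≥ 3, and the coloring below uses 3 colors, so χ(G) = 3.
A valid 3-coloring: color 1: [1, 8, 15, 18]; color 2: [0, 3, 10, 16]; color 3: [9, 13].

χ(G) = 3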